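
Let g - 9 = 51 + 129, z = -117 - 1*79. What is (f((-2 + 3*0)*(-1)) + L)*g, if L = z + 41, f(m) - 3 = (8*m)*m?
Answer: -22680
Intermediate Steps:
z = -196 (z = -117 - 79 = -196)
g = 189 (g = 9 + (51 + 129) = 9 + 180 = 189)
f(m) = 3 + 8*m² (f(m) = 3 + (8*m)*m = 3 + 8*m²)
L = -155 (L = -196 + 41 = -155)
(f((-2 + 3*0)*(-1)) + L)*g = ((3 + 8*((-2 + 3*0)*(-1))²) - 155)*189 = ((3 + 8*((-2 + 0)*(-1))²) - 155)*189 = ((3 + 8*(-2*(-1))²) - 155)*189 = ((3 + 8*2²) - 155)*189 = ((3 + 8*4) - 155)*189 = ((3 + 32) - 155)*189 = (35 - 155)*189 = -120*189 = -22680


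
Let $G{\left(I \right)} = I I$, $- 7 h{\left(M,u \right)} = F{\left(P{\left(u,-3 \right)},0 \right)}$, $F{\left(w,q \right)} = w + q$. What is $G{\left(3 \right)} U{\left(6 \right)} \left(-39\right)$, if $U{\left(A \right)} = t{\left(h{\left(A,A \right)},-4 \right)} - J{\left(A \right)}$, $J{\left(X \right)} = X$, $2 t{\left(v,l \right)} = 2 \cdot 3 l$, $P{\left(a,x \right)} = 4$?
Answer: $6318$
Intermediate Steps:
$F{\left(w,q \right)} = q + w$
$h{\left(M,u \right)} = - \frac{4}{7}$ ($h{\left(M,u \right)} = - \frac{0 + 4}{7} = \left(- \frac{1}{7}\right) 4 = - \frac{4}{7}$)
$t{\left(v,l \right)} = 3 l$ ($t{\left(v,l \right)} = \frac{2 \cdot 3 l}{2} = \frac{6 l}{2} = 3 l$)
$G{\left(I \right)} = I^{2}$
$U{\left(A \right)} = -12 - A$ ($U{\left(A \right)} = 3 \left(-4\right) - A = -12 - A$)
$G{\left(3 \right)} U{\left(6 \right)} \left(-39\right) = 3^{2} \left(-12 - 6\right) \left(-39\right) = 9 \left(-12 - 6\right) \left(-39\right) = 9 \left(-18\right) \left(-39\right) = \left(-162\right) \left(-39\right) = 6318$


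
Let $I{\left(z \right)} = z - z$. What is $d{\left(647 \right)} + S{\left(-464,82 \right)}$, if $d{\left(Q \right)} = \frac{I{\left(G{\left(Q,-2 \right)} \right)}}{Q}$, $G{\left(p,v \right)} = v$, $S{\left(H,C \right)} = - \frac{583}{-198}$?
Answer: $\frac{53}{18} \approx 2.9444$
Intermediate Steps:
$S{\left(H,C \right)} = \frac{53}{18}$ ($S{\left(H,C \right)} = \left(-583\right) \left(- \frac{1}{198}\right) = \frac{53}{18}$)
$I{\left(z \right)} = 0$
$d{\left(Q \right)} = 0$ ($d{\left(Q \right)} = \frac{0}{Q} = 0$)
$d{\left(647 \right)} + S{\left(-464,82 \right)} = 0 + \frac{53}{18} = \frac{53}{18}$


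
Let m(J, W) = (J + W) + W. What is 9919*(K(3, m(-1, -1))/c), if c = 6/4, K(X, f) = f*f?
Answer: 59514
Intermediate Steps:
m(J, W) = J + 2*W
K(X, f) = f²
c = 3/2 (c = 6*(¼) = 3/2 ≈ 1.5000)
9919*(K(3, m(-1, -1))/c) = 9919*((-1 + 2*(-1))²/(3/2)) = 9919*((-1 - 2)²*(⅔)) = 9919*((-3)²*(⅔)) = 9919*(9*(⅔)) = 9919*6 = 59514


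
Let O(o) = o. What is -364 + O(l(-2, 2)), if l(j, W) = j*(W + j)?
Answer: -364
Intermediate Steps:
-364 + O(l(-2, 2)) = -364 - 2*(2 - 2) = -364 - 2*0 = -364 + 0 = -364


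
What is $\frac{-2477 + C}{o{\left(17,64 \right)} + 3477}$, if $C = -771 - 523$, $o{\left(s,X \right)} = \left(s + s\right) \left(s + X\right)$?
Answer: $- \frac{1257}{2077} \approx -0.6052$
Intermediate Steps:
$o{\left(s,X \right)} = 2 s \left(X + s\right)$
$C = -1294$ ($C = -771 - 523 = -1294$)
$\frac{-2477 + C}{o{\left(17,64 \right)} + 3477} = \frac{-2477 - 1294}{2 \cdot 17 \left(64 + 17\right) + 3477} = - \frac{3771}{2 \cdot 17 \cdot 81 + 3477} = - \frac{3771}{2754 + 3477} = - \frac{3771}{6231} = \left(-3771\right) \frac{1}{6231} = - \frac{1257}{2077}$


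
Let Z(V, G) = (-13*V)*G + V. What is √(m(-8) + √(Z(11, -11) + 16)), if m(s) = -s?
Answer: 4*√3 ≈ 6.9282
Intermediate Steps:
Z(V, G) = V - 13*G*V (Z(V, G) = -13*G*V + V = V - 13*G*V)
√(m(-8) + √(Z(11, -11) + 16)) = √(-1*(-8) + √(11*(1 - 13*(-11)) + 16)) = √(8 + √(11*(1 + 143) + 16)) = √(8 + √(11*144 + 16)) = √(8 + √(1584 + 16)) = √(8 + √1600) = √(8 + 40) = √48 = 4*√3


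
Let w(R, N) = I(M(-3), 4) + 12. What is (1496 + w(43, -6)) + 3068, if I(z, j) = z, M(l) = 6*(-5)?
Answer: 4546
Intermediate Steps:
M(l) = -30
w(R, N) = -18 (w(R, N) = -30 + 12 = -18)
(1496 + w(43, -6)) + 3068 = (1496 - 18) + 3068 = 1478 + 3068 = 4546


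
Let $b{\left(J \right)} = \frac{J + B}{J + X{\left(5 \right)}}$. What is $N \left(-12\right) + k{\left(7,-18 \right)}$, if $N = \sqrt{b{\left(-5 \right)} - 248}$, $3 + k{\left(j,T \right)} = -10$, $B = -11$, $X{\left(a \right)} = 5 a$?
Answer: $-13 - \frac{24 i \sqrt{1555}}{5} \approx -13.0 - 189.28 i$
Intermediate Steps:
$b{\left(J \right)} = \frac{-11 + J}{25 + J}$ ($b{\left(J \right)} = \frac{J - 11}{J + 5 \cdot 5} = \frac{-11 + J}{J + 25} = \frac{-11 + J}{25 + J}$)
$k{\left(j,T \right)} = -13$ ($k{\left(j,T \right)} = -3 - 10 = -13$)
$N = \frac{2 i \sqrt{1555}}{5}$ ($N = \sqrt{\frac{-11 - 5}{25 - 5} - 248} = \sqrt{\frac{1}{20} \left(-16\right) - 248} = \sqrt{- \frac{4}{5} - 248} = \sqrt{- \frac{1244}{5}} = \frac{2 i \sqrt{1555}}{5} \approx 15.773 i$)
$N \left(-12\right) + k{\left(7,-18 \right)} = \frac{2 i \sqrt{1555}}{5} \left(-12\right) - 13 = - \frac{24 i \sqrt{1555}}{5} - 13 = -13 - \frac{24 i \sqrt{1555}}{5}$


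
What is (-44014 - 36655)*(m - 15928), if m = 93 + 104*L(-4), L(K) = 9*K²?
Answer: 69294671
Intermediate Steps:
m = 15069 (m = 93 + 104*(9*(-4)²) = 93 + 104*(9*16) = 93 + 104*144 = 93 + 14976 = 15069)
(-44014 - 36655)*(m - 15928) = (-44014 - 36655)*(15069 - 15928) = -80669*(-859) = 69294671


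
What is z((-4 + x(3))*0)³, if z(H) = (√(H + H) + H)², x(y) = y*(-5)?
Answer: 0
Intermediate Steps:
x(y) = -5*y
z(H) = (H + √2*√H)² (z(H) = (√(2*H) + H)² = (√2*√H + H)² = (H + √2*√H)²)
z((-4 + x(3))*0)³ = (((-4 - 5*3)*0 + √2*√((-4 - 5*3)*0))²)³ = (((-4 - 15)*0 + √2*√((-4 - 15)*0))²)³ = ((-19*0 + √2*√(-19*0))²)³ = ((0 + √2*√0)²)³ = ((0 + √2*0)²)³ = ((0 + 0)²)³ = (0²)³ = 0³ = 0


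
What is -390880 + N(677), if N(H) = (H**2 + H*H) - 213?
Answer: 525565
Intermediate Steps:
N(H) = -213 + 2*H**2 (N(H) = (H**2 + H**2) - 213 = 2*H**2 - 213 = -213 + 2*H**2)
-390880 + N(677) = -390880 + (-213 + 2*677**2) = -390880 + (-213 + 2*458329) = -390880 + (-213 + 916658) = -390880 + 916445 = 525565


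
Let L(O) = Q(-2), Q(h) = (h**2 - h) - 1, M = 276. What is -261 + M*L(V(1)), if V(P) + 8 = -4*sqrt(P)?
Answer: 1119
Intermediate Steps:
V(P) = -8 - 4*sqrt(P)
Q(h) = -1 + h**2 - h
L(O) = 5 (L(O) = -1 + (-2)**2 - 1*(-2) = -1 + 4 + 2 = 5)
-261 + M*L(V(1)) = -261 + 276*5 = -261 + 1380 = 1119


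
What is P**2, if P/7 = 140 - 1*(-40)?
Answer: 1587600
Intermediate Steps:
P = 1260 (P = 7*(140 - 1*(-40)) = 7*(140 + 40) = 7*180 = 1260)
P**2 = 1260**2 = 1587600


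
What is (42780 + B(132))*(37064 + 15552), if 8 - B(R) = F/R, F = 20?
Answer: 74293739384/33 ≈ 2.2513e+9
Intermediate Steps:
B(R) = 8 - 20/R
(42780 + B(132))*(37064 + 15552) = (42780 + (8 - 20/132))*(37064 + 15552) = (42780 + (8 - 20*1/132))*52616 = (42780 + (8 - 5/33))*52616 = (42780 + 259/33)*52616 = (1411999/33)*52616 = 74293739384/33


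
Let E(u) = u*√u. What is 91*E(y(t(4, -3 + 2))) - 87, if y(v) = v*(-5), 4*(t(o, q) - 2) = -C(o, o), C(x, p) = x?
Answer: -87 - 455*I*√5 ≈ -87.0 - 1017.4*I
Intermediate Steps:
t(o, q) = 2 - o/4 (t(o, q) = 2 + (-o)/4 = 2 - o/4)
y(v) = -5*v
E(u) = u^(3/2)
91*E(y(t(4, -3 + 2))) - 87 = 91*(-5*(2 - ¼*4))^(3/2) - 87 = 91*(-5*(2 - 1))^(3/2) - 87 = 91*(-5*1)^(3/2) - 87 = 91*(-5)^(3/2) - 87 = 91*(-5*I*√5) - 87 = -455*I*√5 - 87 = -87 - 455*I*√5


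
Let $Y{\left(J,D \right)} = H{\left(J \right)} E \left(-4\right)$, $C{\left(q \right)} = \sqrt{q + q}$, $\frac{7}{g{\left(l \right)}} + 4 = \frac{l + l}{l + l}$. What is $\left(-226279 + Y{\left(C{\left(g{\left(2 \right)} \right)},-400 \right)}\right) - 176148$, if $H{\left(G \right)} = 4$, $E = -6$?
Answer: $-402331$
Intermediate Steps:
$g{\left(l \right)} = - \frac{7}{3}$ ($g{\left(l \right)} = \frac{7}{-4 + \frac{l + l}{l + l}} = \frac{7}{-4 + \frac{2 l}{2 l}} = \frac{7}{-4 + 2 l \frac{1}{2 l}} = \frac{7}{-4 + 1} = \frac{7}{-3} = 7 \left(- \frac{1}{3}\right) = - \frac{7}{3}$)
$C{\left(q \right)} = \sqrt{2} \sqrt{q}$ ($C{\left(q \right)} = \sqrt{2 q} = \sqrt{2} \sqrt{q}$)
$Y{\left(J,D \right)} = 96$ ($Y{\left(J,D \right)} = 4 \left(-6\right) \left(-4\right) = \left(-24\right) \left(-4\right) = 96$)
$\left(-226279 + Y{\left(C{\left(g{\left(2 \right)} \right)},-400 \right)}\right) - 176148 = \left(-226279 + 96\right) - 176148 = -226183 - 176148 = -402331$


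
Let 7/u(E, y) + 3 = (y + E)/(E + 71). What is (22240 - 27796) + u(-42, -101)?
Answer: -1278083/230 ≈ -5556.9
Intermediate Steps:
u(E, y) = 7/(-3 + (E + y)/(71 + E)) (u(E, y) = 7/(-3 + (y + E)/(E + 71)) = 7/(-3 + (E + y)/(71 + E)))
(22240 - 27796) + u(-42, -101) = (22240 - 27796) + 7*(71 - 42)/(-213 - 101 - 2*(-42)) = -5556 + 7*29/(-213 - 101 + 84) = -5556 + 7*29/(-230) = -5556 + 7*(-1/230)*29 = -5556 - 203/230 = -1278083/230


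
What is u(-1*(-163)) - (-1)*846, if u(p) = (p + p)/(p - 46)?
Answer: 99308/117 ≈ 848.79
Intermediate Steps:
u(p) = 2*p/(-46 + p) (u(p) = (2*p)/(-46 + p) = 2*p/(-46 + p))
u(-1*(-163)) - (-1)*846 = 2*(-1*(-163))/(-46 - 1*(-163)) - (-1)*846 = 2*163/(-46 + 163) - 1*(-846) = 2*163/117 + 846 = 2*163*(1/117) + 846 = 326/117 + 846 = 99308/117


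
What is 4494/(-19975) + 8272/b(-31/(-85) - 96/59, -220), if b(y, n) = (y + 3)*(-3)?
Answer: -414380990074/261093225 ≈ -1587.1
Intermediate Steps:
b(y, n) = -9 - 3*y (b(y, n) = (3 + y)*(-3) = -9 - 3*y)
4494/(-19975) + 8272/b(-31/(-85) - 96/59, -220) = 4494/(-19975) + 8272/(-9 - 3*(-31/(-85) - 96/59)) = 4494*(-1/19975) + 8272/(-9 - 3*(-31*(-1/85) - 96*1/59)) = -4494/19975 + 8272/(-9 - 3*(31/85 - 96/59)) = -4494/19975 + 8272/(-9 - 3*(-6331/5015)) = -4494/19975 + 8272/(-9 + 18993/5015) = -4494/19975 + 8272/(-26142/5015) = -4494/19975 + 8272*(-5015/26142) = -4494/19975 - 20742040/13071 = -414380990074/261093225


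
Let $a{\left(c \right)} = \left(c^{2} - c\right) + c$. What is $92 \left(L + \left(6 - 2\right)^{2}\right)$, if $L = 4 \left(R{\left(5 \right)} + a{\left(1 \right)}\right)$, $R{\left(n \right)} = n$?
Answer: $3680$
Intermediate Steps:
$a{\left(c \right)} = c^{2}$
$L = 24$ ($L = 4 \left(5 + 1^{2}\right) = 4 \left(5 + 1\right) = 4 \cdot 6 = 24$)
$92 \left(L + \left(6 - 2\right)^{2}\right) = 92 \left(24 + \left(6 - 2\right)^{2}\right) = 92 \left(24 + 4^{2}\right) = 92 \left(24 + 16\right) = 92 \cdot 40 = 3680$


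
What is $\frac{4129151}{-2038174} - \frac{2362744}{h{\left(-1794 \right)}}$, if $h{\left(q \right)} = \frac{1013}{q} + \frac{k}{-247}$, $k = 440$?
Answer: $\frac{164147053817179199}{162986660258} \approx 1.0071 \cdot 10^{6}$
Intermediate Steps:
$h{\left(q \right)} = - \frac{440}{247} + \frac{1013}{q}$ ($h{\left(q \right)} = \frac{1013}{q} + \frac{440}{-247} = \frac{1013}{q} + 440 \left(- \frac{1}{247}\right) = \frac{1013}{q} - \frac{440}{247} = - \frac{440}{247} + \frac{1013}{q}$)
$\frac{4129151}{-2038174} - \frac{2362744}{h{\left(-1794 \right)}} = \frac{4129151}{-2038174} - \frac{2362744}{- \frac{440}{247} + \frac{1013}{-1794}} = 4129151 \left(- \frac{1}{2038174}\right) - \frac{2362744}{- \frac{440}{247} + 1013 \left(- \frac{1}{1794}\right)} = - \frac{4129151}{2038174} - \frac{2362744}{- \frac{440}{247} - \frac{1013}{1794}} = - \frac{4129151}{2038174} - \frac{2362744}{- \frac{79967}{34086}} = - \frac{4129151}{2038174} - - \frac{80536491984}{79967} = - \frac{4129151}{2038174} + \frac{80536491984}{79967} = \frac{164147053817179199}{162986660258}$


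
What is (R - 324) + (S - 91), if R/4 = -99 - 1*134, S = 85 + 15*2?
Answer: -1232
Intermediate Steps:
S = 115 (S = 85 + 30 = 115)
R = -932 (R = 4*(-99 - 1*134) = 4*(-99 - 134) = 4*(-233) = -932)
(R - 324) + (S - 91) = (-932 - 324) + (115 - 91) = -1256 + 24 = -1232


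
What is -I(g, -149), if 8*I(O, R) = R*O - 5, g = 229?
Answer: 17063/4 ≈ 4265.8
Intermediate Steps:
I(O, R) = -5/8 + O*R/8 (I(O, R) = (R*O - 5)/8 = (O*R - 5)/8 = (-5 + O*R)/8 = -5/8 + O*R/8)
-I(g, -149) = -(-5/8 + (1/8)*229*(-149)) = -(-5/8 - 34121/8) = -1*(-17063/4) = 17063/4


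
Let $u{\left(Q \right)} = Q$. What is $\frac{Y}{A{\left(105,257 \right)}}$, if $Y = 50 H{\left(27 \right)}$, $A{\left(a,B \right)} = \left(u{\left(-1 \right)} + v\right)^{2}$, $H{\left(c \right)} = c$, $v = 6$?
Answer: $54$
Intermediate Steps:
$A{\left(a,B \right)} = 25$ ($A{\left(a,B \right)} = \left(-1 + 6\right)^{2} = 5^{2} = 25$)
$Y = 1350$ ($Y = 50 \cdot 27 = 1350$)
$\frac{Y}{A{\left(105,257 \right)}} = \frac{1350}{25} = 1350 \cdot \frac{1}{25} = 54$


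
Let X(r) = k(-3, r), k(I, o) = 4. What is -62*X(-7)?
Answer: -248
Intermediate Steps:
X(r) = 4
-62*X(-7) = -62*4 = -248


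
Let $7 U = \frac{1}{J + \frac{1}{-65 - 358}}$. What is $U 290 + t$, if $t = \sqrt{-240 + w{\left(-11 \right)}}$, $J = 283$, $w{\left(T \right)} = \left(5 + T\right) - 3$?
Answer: $\frac{61335}{418978} + i \sqrt{249} \approx 0.14639 + 15.78 i$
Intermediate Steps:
$w{\left(T \right)} = 2 + T$
$U = \frac{423}{837956}$ ($U = \frac{1}{7 \left(283 + \frac{1}{-65 - 358}\right)} = \frac{1}{7 \left(283 + \frac{1}{-423}\right)} = \frac{1}{7 \left(283 - \frac{1}{423}\right)} = \frac{1}{7 \cdot \frac{119708}{423}} = \frac{1}{7} \cdot \frac{423}{119708} = \frac{423}{837956} \approx 0.0005048$)
$t = i \sqrt{249}$ ($t = \sqrt{-240 + \left(2 - 11\right)} = \sqrt{-240 - 9} = \sqrt{-249} = i \sqrt{249} \approx 15.78 i$)
$U 290 + t = \frac{423}{837956} \cdot 290 + i \sqrt{249} = \frac{61335}{418978} + i \sqrt{249}$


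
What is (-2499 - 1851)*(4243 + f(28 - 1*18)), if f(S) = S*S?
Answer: -18892050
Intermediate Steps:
f(S) = S**2
(-2499 - 1851)*(4243 + f(28 - 1*18)) = (-2499 - 1851)*(4243 + (28 - 1*18)**2) = -4350*(4243 + (28 - 18)**2) = -4350*(4243 + 10**2) = -4350*(4243 + 100) = -4350*4343 = -18892050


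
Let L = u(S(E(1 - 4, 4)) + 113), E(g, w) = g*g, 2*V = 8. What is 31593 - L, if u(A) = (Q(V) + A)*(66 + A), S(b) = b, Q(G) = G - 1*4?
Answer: 8657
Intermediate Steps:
V = 4 (V = (½)*8 = 4)
E(g, w) = g²
Q(G) = -4 + G (Q(G) = G - 4 = -4 + G)
u(A) = A*(66 + A) (u(A) = ((-4 + 4) + A)*(66 + A) = (0 + A)*(66 + A) = A*(66 + A))
L = 22936 (L = ((1 - 4)² + 113)*(66 + ((1 - 4)² + 113)) = ((-3)² + 113)*(66 + ((-3)² + 113)) = (9 + 113)*(66 + (9 + 113)) = 122*(66 + 122) = 122*188 = 22936)
31593 - L = 31593 - 1*22936 = 31593 - 22936 = 8657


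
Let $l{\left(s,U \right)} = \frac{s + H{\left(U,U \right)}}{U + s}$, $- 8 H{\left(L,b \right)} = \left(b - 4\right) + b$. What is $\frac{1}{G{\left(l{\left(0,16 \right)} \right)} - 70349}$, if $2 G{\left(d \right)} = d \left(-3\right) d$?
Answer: $- \frac{2048}{144074899} \approx -1.4215 \cdot 10^{-5}$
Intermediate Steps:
$H{\left(L,b \right)} = \frac{1}{2} - \frac{b}{4}$ ($H{\left(L,b \right)} = - \frac{\left(b - 4\right) + b}{8} = - \frac{\left(-4 + b\right) + b}{8} = - \frac{-4 + 2 b}{8} = \frac{1}{2} - \frac{b}{4}$)
$l{\left(s,U \right)} = \frac{\frac{1}{2} + s - \frac{U}{4}}{U + s}$ ($l{\left(s,U \right)} = \frac{s - \left(- \frac{1}{2} + \frac{U}{4}\right)}{U + s} = \frac{\frac{1}{2} + s - \frac{U}{4}}{U + s}$)
$G{\left(d \right)} = - \frac{3 d^{2}}{2}$ ($G{\left(d \right)} = \frac{d \left(-3\right) d}{2} = \frac{- 3 d d}{2} = \frac{\left(-3\right) d^{2}}{2} = - \frac{3 d^{2}}{2}$)
$\frac{1}{G{\left(l{\left(0,16 \right)} \right)} - 70349} = \frac{1}{- \frac{3 \left(\frac{\frac{1}{2} + 0 - 4}{16 + 0}\right)^{2}}{2} - 70349} = \frac{1}{- \frac{3 \left(\frac{\frac{1}{2} + 0 - 4}{16}\right)^{2}}{2} - 70349} = \frac{1}{- \frac{3 \left(\frac{1}{16} \left(- \frac{7}{2}\right)\right)^{2}}{2} - 70349} = \frac{1}{- \frac{3 \left(- \frac{7}{32}\right)^{2}}{2} - 70349} = \frac{1}{\left(- \frac{3}{2}\right) \frac{49}{1024} - 70349} = \frac{1}{- \frac{147}{2048} - 70349} = \frac{1}{- \frac{144074899}{2048}} = - \frac{2048}{144074899}$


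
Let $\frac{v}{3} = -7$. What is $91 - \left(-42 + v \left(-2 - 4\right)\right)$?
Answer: $7$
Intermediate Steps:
$v = -21$ ($v = 3 \left(-7\right) = -21$)
$91 - \left(-42 + v \left(-2 - 4\right)\right) = 91 + \left(42 - - 21 \left(-2 - 4\right)\right) = 91 + \left(42 - \left(-21\right) \left(-6\right)\right) = 91 + \left(42 - 126\right) = 91 - 84 = 7$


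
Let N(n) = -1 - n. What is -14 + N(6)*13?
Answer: -105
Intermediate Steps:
-14 + N(6)*13 = -14 + (-1 - 1*6)*13 = -14 + (-1 - 6)*13 = -14 - 7*13 = -14 - 91 = -105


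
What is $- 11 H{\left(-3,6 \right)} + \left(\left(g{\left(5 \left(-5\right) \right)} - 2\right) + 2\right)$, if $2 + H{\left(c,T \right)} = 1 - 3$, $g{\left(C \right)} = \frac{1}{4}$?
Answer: $\frac{177}{4} \approx 44.25$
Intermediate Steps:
$g{\left(C \right)} = \frac{1}{4}$
$H{\left(c,T \right)} = -4$ ($H{\left(c,T \right)} = -2 + \left(1 - 3\right) = -2 - 2 = -4$)
$- 11 H{\left(-3,6 \right)} + \left(\left(g{\left(5 \left(-5\right) \right)} - 2\right) + 2\right) = \left(-11\right) \left(-4\right) + \left(\left(\frac{1}{4} - 2\right) + 2\right) = 44 + \left(- \frac{7}{4} + 2\right) = 44 + \frac{1}{4} = \frac{177}{4}$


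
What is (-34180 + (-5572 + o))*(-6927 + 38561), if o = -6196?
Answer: -1453519032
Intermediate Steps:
(-34180 + (-5572 + o))*(-6927 + 38561) = (-34180 + (-5572 - 6196))*(-6927 + 38561) = (-34180 - 11768)*31634 = -45948*31634 = -1453519032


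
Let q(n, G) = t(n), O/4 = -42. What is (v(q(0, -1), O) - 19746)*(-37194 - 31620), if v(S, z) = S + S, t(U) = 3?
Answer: 1358388360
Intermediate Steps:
O = -168 (O = 4*(-42) = -168)
q(n, G) = 3
v(S, z) = 2*S
(v(q(0, -1), O) - 19746)*(-37194 - 31620) = (2*3 - 19746)*(-37194 - 31620) = (6 - 19746)*(-68814) = -19740*(-68814) = 1358388360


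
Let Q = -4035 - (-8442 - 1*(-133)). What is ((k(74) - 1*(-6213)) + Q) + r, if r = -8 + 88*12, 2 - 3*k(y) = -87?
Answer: 34694/3 ≈ 11565.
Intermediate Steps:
k(y) = 89/3 (k(y) = 2/3 - 1/3*(-87) = 2/3 + 29 = 89/3)
r = 1048 (r = -8 + 1056 = 1048)
Q = 4274 (Q = -4035 - (-8442 + 133) = -4035 - 1*(-8309) = -4035 + 8309 = 4274)
((k(74) - 1*(-6213)) + Q) + r = ((89/3 - 1*(-6213)) + 4274) + 1048 = ((89/3 + 6213) + 4274) + 1048 = (18728/3 + 4274) + 1048 = 31550/3 + 1048 = 34694/3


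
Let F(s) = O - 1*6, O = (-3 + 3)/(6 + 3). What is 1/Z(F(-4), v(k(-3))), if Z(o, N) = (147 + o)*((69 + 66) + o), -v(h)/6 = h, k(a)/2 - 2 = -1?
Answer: 1/18189 ≈ 5.4978e-5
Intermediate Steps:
k(a) = 2 (k(a) = 4 + 2*(-1) = 4 - 2 = 2)
v(h) = -6*h
O = 0 (O = 0/9 = 0*(⅑) = 0)
F(s) = -6 (F(s) = 0 - 1*6 = 0 - 6 = -6)
Z(o, N) = (135 + o)*(147 + o) (Z(o, N) = (147 + o)*(135 + o) = (135 + o)*(147 + o))
1/Z(F(-4), v(k(-3))) = 1/(19845 + (-6)² + 282*(-6)) = 1/(19845 + 36 - 1692) = 1/18189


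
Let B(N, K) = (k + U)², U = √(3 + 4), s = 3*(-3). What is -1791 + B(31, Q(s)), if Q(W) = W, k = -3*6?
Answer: -1791 + (18 - √7)² ≈ -1555.2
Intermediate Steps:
s = -9
k = -18
U = √7 ≈ 2.6458
B(N, K) = (-18 + √7)²
-1791 + B(31, Q(s)) = -1791 + (18 - √7)²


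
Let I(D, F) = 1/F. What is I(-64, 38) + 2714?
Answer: 103133/38 ≈ 2714.0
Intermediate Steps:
I(-64, 38) + 2714 = 1/38 + 2714 = 103133/38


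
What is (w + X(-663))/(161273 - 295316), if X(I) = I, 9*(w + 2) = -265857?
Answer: 90614/402129 ≈ 0.22534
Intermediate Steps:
w = -88625/3 (w = -2 + (⅑)*(-265857) = -2 - 88619/3 = -88625/3 ≈ -29542.)
(w + X(-663))/(161273 - 295316) = (-88625/3 - 663)/(161273 - 295316) = -90614/3/(-134043) = -90614/3*(-1/134043) = 90614/402129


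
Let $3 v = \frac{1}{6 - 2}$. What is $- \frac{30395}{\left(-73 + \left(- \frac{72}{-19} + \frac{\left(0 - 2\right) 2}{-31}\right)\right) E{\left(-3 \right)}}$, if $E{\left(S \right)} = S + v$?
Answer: $- \frac{14322124}{94941} \approx -150.85$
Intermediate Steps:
$v = \frac{1}{12}$ ($v = \frac{1}{3 \left(6 - 2\right)} = \frac{1}{3 \cdot 4} = \frac{1}{3} \cdot \frac{1}{4} = \frac{1}{12} \approx 0.083333$)
$E{\left(S \right)} = \frac{1}{12} + S$ ($E{\left(S \right)} = S + \frac{1}{12} = \frac{1}{12} + S$)
$- \frac{30395}{\left(-73 + \left(- \frac{72}{-19} + \frac{\left(0 - 2\right) 2}{-31}\right)\right) E{\left(-3 \right)}} = - \frac{30395}{\left(-73 + \left(- \frac{72}{-19} + \frac{\left(0 - 2\right) 2}{-31}\right)\right) \left(\frac{1}{12} - 3\right)} = - \frac{30395}{\left(-73 + \left(\left(-72\right) \left(- \frac{1}{19}\right) + \left(-2\right) 2 \left(- \frac{1}{31}\right)\right)\right) \left(- \frac{35}{12}\right)} = - \frac{30395}{\left(-73 + \left(\frac{72}{19} - - \frac{4}{31}\right)\right) \left(- \frac{35}{12}\right)} = - \frac{30395}{\left(-73 + \left(\frac{72}{19} + \frac{4}{31}\right)\right) \left(- \frac{35}{12}\right)} = - \frac{30395}{\left(-73 + \frac{2308}{589}\right) \left(- \frac{35}{12}\right)} = - \frac{30395}{\left(- \frac{40689}{589}\right) \left(- \frac{35}{12}\right)} = - \frac{30395}{\frac{474705}{2356}} = \left(-30395\right) \frac{2356}{474705} = - \frac{14322124}{94941}$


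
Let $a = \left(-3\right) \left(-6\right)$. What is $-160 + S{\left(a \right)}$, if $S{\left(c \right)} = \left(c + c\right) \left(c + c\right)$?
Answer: $1136$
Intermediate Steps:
$a = 18$
$S{\left(c \right)} = 4 c^{2}$ ($S{\left(c \right)} = 2 c 2 c = 4 c^{2}$)
$-160 + S{\left(a \right)} = -160 + 4 \cdot 18^{2} = -160 + 4 \cdot 324 = -160 + 1296 = 1136$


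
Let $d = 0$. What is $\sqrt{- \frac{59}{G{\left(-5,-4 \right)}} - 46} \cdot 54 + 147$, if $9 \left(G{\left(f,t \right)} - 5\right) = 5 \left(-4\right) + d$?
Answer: $147 + \frac{2214 i}{5} \approx 147.0 + 442.8 i$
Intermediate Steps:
$G{\left(f,t \right)} = \frac{25}{9}$ ($G{\left(f,t \right)} = 5 + \frac{5 \left(-4\right) + 0}{9} = 5 + \frac{-20 + 0}{9} = 5 + \frac{1}{9} \left(-20\right) = 5 - \frac{20}{9} = \frac{25}{9}$)
$\sqrt{- \frac{59}{G{\left(-5,-4 \right)}} - 46} \cdot 54 + 147 = \sqrt{- \frac{59}{\frac{25}{9}} - 46} \cdot 54 + 147 = \sqrt{\left(-59\right) \frac{9}{25} - 46} \cdot 54 + 147 = \sqrt{- \frac{531}{25} - 46} \cdot 54 + 147 = \sqrt{- \frac{1681}{25}} \cdot 54 + 147 = \frac{41 i}{5} \cdot 54 + 147 = \frac{2214 i}{5} + 147 = 147 + \frac{2214 i}{5}$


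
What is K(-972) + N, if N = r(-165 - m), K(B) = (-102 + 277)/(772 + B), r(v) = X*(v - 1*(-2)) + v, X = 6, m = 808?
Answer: -54399/8 ≈ -6799.9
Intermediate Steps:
r(v) = 12 + 7*v (r(v) = 6*(v - 1*(-2)) + v = 6*(v + 2) + v = 6*(2 + v) + v = (12 + 6*v) + v = 12 + 7*v)
K(B) = 175/(772 + B)
N = -6799 (N = 12 + 7*(-165 - 1*808) = 12 + 7*(-165 - 808) = 12 + 7*(-973) = 12 - 6811 = -6799)
K(-972) + N = 175/(772 - 972) - 6799 = 175/(-200) - 6799 = 175*(-1/200) - 6799 = -7/8 - 6799 = -54399/8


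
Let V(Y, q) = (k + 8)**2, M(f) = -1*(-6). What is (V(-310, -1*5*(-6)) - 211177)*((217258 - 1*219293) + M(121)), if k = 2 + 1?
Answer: 428232624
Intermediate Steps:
M(f) = 6
k = 3
V(Y, q) = 121 (V(Y, q) = (3 + 8)**2 = 11**2 = 121)
(V(-310, -1*5*(-6)) - 211177)*((217258 - 1*219293) + M(121)) = (121 - 211177)*((217258 - 1*219293) + 6) = -211056*((217258 - 219293) + 6) = -211056*(-2035 + 6) = -211056*(-2029) = 428232624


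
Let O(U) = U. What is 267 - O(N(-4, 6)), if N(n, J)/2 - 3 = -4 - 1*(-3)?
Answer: 263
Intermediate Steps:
N(n, J) = 4 (N(n, J) = 6 + 2*(-4 - 1*(-3)) = 6 + 2*(-4 + 3) = 6 + 2*(-1) = 6 - 2 = 4)
267 - O(N(-4, 6)) = 267 - 1*4 = 267 - 4 = 263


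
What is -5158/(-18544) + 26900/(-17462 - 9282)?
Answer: -22555503/30996296 ≈ -0.72768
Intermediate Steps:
-5158/(-18544) + 26900/(-17462 - 9282) = -5158*(-1/18544) + 26900/(-26744) = 2579/9272 + 26900*(-1/26744) = 2579/9272 - 6725/6686 = -22555503/30996296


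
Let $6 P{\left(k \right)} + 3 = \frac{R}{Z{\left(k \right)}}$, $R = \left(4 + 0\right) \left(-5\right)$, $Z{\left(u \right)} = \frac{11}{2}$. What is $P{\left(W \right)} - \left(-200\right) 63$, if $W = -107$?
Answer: $\frac{831527}{66} \approx 12599.0$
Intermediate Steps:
$Z{\left(u \right)} = \frac{11}{2}$ ($Z{\left(u \right)} = 11 \cdot \frac{1}{2} = \frac{11}{2}$)
$R = -20$ ($R = 4 \left(-5\right) = -20$)
$P{\left(k \right)} = - \frac{73}{66}$ ($P{\left(k \right)} = - \frac{1}{2} + \frac{\left(-20\right) \frac{1}{\frac{11}{2}}}{6} = - \frac{1}{2} + \frac{\left(-20\right) \frac{2}{11}}{6} = - \frac{1}{2} + \frac{1}{6} \left(- \frac{40}{11}\right) = - \frac{1}{2} - \frac{20}{33} = - \frac{73}{66}$)
$P{\left(W \right)} - \left(-200\right) 63 = - \frac{73}{66} - \left(-200\right) 63 = - \frac{73}{66} - -12600 = - \frac{73}{66} + 12600 = \frac{831527}{66}$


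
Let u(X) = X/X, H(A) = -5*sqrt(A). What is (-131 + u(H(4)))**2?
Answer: 16900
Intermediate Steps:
u(X) = 1
(-131 + u(H(4)))**2 = (-131 + 1)**2 = (-130)**2 = 16900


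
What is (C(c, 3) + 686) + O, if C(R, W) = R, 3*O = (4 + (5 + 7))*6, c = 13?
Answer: 731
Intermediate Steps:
O = 32 (O = ((4 + (5 + 7))*6)/3 = ((4 + 12)*6)/3 = (16*6)/3 = (⅓)*96 = 32)
(C(c, 3) + 686) + O = (13 + 686) + 32 = 699 + 32 = 731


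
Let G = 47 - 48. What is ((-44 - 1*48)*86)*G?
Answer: 7912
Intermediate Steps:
G = -1
((-44 - 1*48)*86)*G = ((-44 - 1*48)*86)*(-1) = ((-44 - 48)*86)*(-1) = -92*86*(-1) = -7912*(-1) = 7912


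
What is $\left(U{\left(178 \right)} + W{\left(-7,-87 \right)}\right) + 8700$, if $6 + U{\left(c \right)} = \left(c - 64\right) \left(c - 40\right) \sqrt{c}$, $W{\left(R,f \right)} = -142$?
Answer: $8552 + 15732 \sqrt{178} \approx 2.1844 \cdot 10^{5}$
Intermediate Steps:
$U{\left(c \right)} = -6 + \sqrt{c} \left(-64 + c\right) \left(-40 + c\right)$ ($U{\left(c \right)} = -6 + \left(c - 64\right) \left(c - 40\right) \sqrt{c} = -6 + \left(-64 + c\right) \left(-40 + c\right) \sqrt{c} = -6 + \sqrt{c} \left(-64 + c\right) \left(-40 + c\right)$)
$\left(U{\left(178 \right)} + W{\left(-7,-87 \right)}\right) + 8700 = \left(\left(-6 + 178^{\frac{5}{2}} - 104 \cdot 178^{\frac{3}{2}} + 2560 \sqrt{178}\right) - 142\right) + 8700 = \left(\left(-6 + 31684 \sqrt{178} - 104 \cdot 178 \sqrt{178} + 2560 \sqrt{178}\right) - 142\right) + 8700 = \left(\left(-6 + 31684 \sqrt{178} - 18512 \sqrt{178} + 2560 \sqrt{178}\right) - 142\right) + 8700 = \left(\left(-6 + 15732 \sqrt{178}\right) - 142\right) + 8700 = \left(-148 + 15732 \sqrt{178}\right) + 8700 = 8552 + 15732 \sqrt{178}$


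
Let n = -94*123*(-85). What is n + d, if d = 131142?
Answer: 1113912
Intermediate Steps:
n = 982770 (n = -11562*(-85) = 982770)
n + d = 982770 + 131142 = 1113912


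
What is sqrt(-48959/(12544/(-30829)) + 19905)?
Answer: sqrt(1759045331)/112 ≈ 374.47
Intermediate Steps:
sqrt(-48959/(12544/(-30829)) + 19905) = sqrt(-48959/(12544*(-1/30829)) + 19905) = sqrt(-48959/(-12544/30829) + 19905) = sqrt(-48959*(-30829/12544) + 19905) = sqrt(1509357011/12544 + 19905) = sqrt(1759045331/12544) = sqrt(1759045331)/112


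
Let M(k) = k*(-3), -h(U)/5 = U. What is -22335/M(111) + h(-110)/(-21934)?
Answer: 7419890/110667 ≈ 67.047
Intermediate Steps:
h(U) = -5*U
M(k) = -3*k
-22335/M(111) + h(-110)/(-21934) = -22335/((-3*111)) - 5*(-110)/(-21934) = -22335/(-333) + 550*(-1/21934) = -22335*(-1/333) - 25/997 = 7445/111 - 25/997 = 7419890/110667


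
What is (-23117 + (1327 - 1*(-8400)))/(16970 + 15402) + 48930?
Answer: 791974285/16186 ≈ 48930.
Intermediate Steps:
(-23117 + (1327 - 1*(-8400)))/(16970 + 15402) + 48930 = (-23117 + (1327 + 8400))/32372 + 48930 = (-23117 + 9727)*(1/32372) + 48930 = -13390*1/32372 + 48930 = -6695/16186 + 48930 = 791974285/16186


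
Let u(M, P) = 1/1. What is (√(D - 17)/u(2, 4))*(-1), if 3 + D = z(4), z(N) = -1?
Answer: -I*√21 ≈ -4.5826*I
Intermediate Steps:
u(M, P) = 1 (u(M, P) = 1*1 = 1)
D = -4 (D = -3 - 1 = -4)
(√(D - 17)/u(2, 4))*(-1) = (√(-4 - 17)/1)*(-1) = (√(-21)*1)*(-1) = ((I*√21)*1)*(-1) = (I*√21)*(-1) = -I*√21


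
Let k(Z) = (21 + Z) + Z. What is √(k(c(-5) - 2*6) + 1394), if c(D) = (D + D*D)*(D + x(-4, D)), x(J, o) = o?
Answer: √991 ≈ 31.480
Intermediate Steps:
c(D) = 2*D*(D + D²) (c(D) = (D + D*D)*(D + D) = (D + D²)*(2*D) = 2*D*(D + D²))
k(Z) = 21 + 2*Z
√(k(c(-5) - 2*6) + 1394) = √((21 + 2*(2*(-5)²*(1 - 5) - 2*6)) + 1394) = √((21 + 2*(2*25*(-4) - 12)) + 1394) = √((21 + 2*(-200 - 12)) + 1394) = √((21 + 2*(-212)) + 1394) = √((21 - 424) + 1394) = √(-403 + 1394) = √991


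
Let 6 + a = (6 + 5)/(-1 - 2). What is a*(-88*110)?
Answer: 280720/3 ≈ 93573.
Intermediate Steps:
a = -29/3 (a = -6 + (6 + 5)/(-1 - 2) = -6 + 11/(-3) = -6 + 11*(-⅓) = -6 - 11/3 = -29/3 ≈ -9.6667)
a*(-88*110) = -(-2552)*110/3 = -29/3*(-9680) = 280720/3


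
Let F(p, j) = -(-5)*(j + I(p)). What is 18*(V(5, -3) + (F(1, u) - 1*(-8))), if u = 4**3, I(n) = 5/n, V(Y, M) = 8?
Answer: 6498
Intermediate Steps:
u = 64
F(p, j) = 5*j + 25/p (F(p, j) = -(-5)*(j + 5/p) = -(-25/p - 5*j) = 5*j + 25/p)
18*(V(5, -3) + (F(1, u) - 1*(-8))) = 18*(8 + ((5*64 + 25/1) - 1*(-8))) = 18*(8 + ((320 + 25*1) + 8)) = 18*(8 + ((320 + 25) + 8)) = 18*(8 + (345 + 8)) = 18*(8 + 353) = 18*361 = 6498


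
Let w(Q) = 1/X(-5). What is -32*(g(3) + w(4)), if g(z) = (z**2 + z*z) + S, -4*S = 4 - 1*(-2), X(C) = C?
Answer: -2608/5 ≈ -521.60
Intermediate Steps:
S = -3/2 (S = -(4 - 1*(-2))/4 = -(4 + 2)/4 = -1/4*6 = -3/2 ≈ -1.5000)
g(z) = -3/2 + 2*z**2 (g(z) = (z**2 + z*z) - 3/2 = (z**2 + z**2) - 3/2 = 2*z**2 - 3/2 = -3/2 + 2*z**2)
w(Q) = -1/5 (w(Q) = 1/(-5) = -1/5)
-32*(g(3) + w(4)) = -32*((-3/2 + 2*3**2) - 1/5) = -32*((-3/2 + 2*9) - 1/5) = -32*((-3/2 + 18) - 1/5) = -32*(33/2 - 1/5) = -32*163/10 = -2608/5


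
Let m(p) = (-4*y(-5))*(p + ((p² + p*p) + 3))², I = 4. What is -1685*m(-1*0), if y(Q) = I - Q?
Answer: 545940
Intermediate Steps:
y(Q) = 4 - Q
m(p) = -36*(3 + p + 2*p²)² (m(p) = (-4*(4 - 1*(-5)))*(p + ((p² + p*p) + 3))² = (-4*(4 + 5))*(p + ((p² + p²) + 3))² = (-4*9)*(p + (2*p² + 3))² = -36*(p + (3 + 2*p²))² = -36*(3 + p + 2*p²)²)
-1685*m(-1*0) = -(-60660)*(3 - 1*0 + 2*(-1*0)²)² = -(-60660)*(3 + 0 + 2*0²)² = -(-60660)*(3 + 0 + 2*0)² = -(-60660)*(3 + 0 + 0)² = -(-60660)*3² = -(-60660)*9 = -1685*(-324) = 545940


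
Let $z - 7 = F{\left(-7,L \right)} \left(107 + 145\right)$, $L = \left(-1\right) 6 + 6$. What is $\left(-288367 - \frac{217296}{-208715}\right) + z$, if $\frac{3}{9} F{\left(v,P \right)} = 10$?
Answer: $- \frac{58606954704}{208715} \approx -2.808 \cdot 10^{5}$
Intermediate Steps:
$L = 0$ ($L = -6 + 6 = 0$)
$F{\left(v,P \right)} = 30$ ($F{\left(v,P \right)} = 3 \cdot 10 = 30$)
$z = 7567$ ($z = 7 + 30 \left(107 + 145\right) = 7 + 30 \cdot 252 = 7 + 7560 = 7567$)
$\left(-288367 - \frac{217296}{-208715}\right) + z = \left(-288367 - \frac{217296}{-208715}\right) + 7567 = \left(-288367 - - \frac{217296}{208715}\right) + 7567 = \left(-288367 + \frac{217296}{208715}\right) + 7567 = - \frac{60186301109}{208715} + 7567 = - \frac{58606954704}{208715}$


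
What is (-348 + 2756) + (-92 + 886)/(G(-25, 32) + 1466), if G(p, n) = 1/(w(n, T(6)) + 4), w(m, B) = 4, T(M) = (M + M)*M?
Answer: 28249784/11729 ≈ 2408.5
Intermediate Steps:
T(M) = 2*M² (T(M) = (2*M)*M = 2*M²)
G(p, n) = ⅛ (G(p, n) = 1/(4 + 4) = 1/8 = ⅛)
(-348 + 2756) + (-92 + 886)/(G(-25, 32) + 1466) = (-348 + 2756) + (-92 + 886)/(⅛ + 1466) = 2408 + 794/(11729/8) = 2408 + 794*(8/11729) = 2408 + 6352/11729 = 28249784/11729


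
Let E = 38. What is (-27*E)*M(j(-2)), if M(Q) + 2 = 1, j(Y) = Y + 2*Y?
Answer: 1026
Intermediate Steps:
j(Y) = 3*Y
M(Q) = -1 (M(Q) = -2 + 1 = -1)
(-27*E)*M(j(-2)) = -27*38*(-1) = -1026*(-1) = 1026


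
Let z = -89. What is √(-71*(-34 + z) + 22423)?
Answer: 2*√7789 ≈ 176.51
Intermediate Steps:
√(-71*(-34 + z) + 22423) = √(-71*(-34 - 89) + 22423) = √(-71*(-123) + 22423) = √(8733 + 22423) = √31156 = 2*√7789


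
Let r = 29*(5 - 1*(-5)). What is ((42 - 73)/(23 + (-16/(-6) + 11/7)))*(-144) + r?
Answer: 64906/143 ≈ 453.89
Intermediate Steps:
r = 290 (r = 29*(5 + 5) = 29*10 = 290)
((42 - 73)/(23 + (-16/(-6) + 11/7)))*(-144) + r = ((42 - 73)/(23 + (-16/(-6) + 11/7)))*(-144) + 290 = -31/(23 + (-16*(-1/6) + 11*(1/7)))*(-144) + 290 = -31/(23 + (8/3 + 11/7))*(-144) + 290 = -31/(23 + 89/21)*(-144) + 290 = -31/572/21*(-144) + 290 = -31*21/572*(-144) + 290 = -651/572*(-144) + 290 = 23436/143 + 290 = 64906/143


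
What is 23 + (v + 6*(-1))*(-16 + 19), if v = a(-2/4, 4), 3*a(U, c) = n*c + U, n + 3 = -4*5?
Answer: -175/2 ≈ -87.500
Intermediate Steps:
n = -23 (n = -3 - 4*5 = -3 - 20 = -23)
a(U, c) = -23*c/3 + U/3 (a(U, c) = (-23*c + U)/3 = (U - 23*c)/3 = -23*c/3 + U/3)
v = -185/6 (v = -23/3*4 + (-2/4)/3 = -92/3 + (-2*¼)/3 = -92/3 + (⅓)*(-½) = -92/3 - ⅙ = -185/6 ≈ -30.833)
23 + (v + 6*(-1))*(-16 + 19) = 23 + (-185/6 + 6*(-1))*(-16 + 19) = 23 + (-185/6 - 6)*3 = 23 - 221/6*3 = 23 - 221/2 = -175/2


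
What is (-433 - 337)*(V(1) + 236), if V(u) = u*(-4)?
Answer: -178640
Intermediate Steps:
V(u) = -4*u
(-433 - 337)*(V(1) + 236) = (-433 - 337)*(-4*1 + 236) = -770*(-4 + 236) = -770*232 = -178640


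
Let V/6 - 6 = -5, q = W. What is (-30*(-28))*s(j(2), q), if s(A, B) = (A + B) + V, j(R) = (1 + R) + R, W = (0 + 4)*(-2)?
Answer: 2520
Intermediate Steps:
W = -8 (W = 4*(-2) = -8)
q = -8
V = 6 (V = 36 + 6*(-5) = 36 - 30 = 6)
j(R) = 1 + 2*R
s(A, B) = 6 + A + B (s(A, B) = (A + B) + 6 = 6 + A + B)
(-30*(-28))*s(j(2), q) = (-30*(-28))*(6 + (1 + 2*2) - 8) = 840*(6 + (1 + 4) - 8) = 840*(6 + 5 - 8) = 840*3 = 2520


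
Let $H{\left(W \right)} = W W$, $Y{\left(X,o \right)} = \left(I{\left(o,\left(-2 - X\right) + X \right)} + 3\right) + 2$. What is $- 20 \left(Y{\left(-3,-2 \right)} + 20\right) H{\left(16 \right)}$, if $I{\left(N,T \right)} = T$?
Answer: $-117760$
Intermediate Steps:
$Y{\left(X,o \right)} = 3$ ($Y{\left(X,o \right)} = \left(\left(\left(-2 - X\right) + X\right) + 3\right) + 2 = \left(-2 + 3\right) + 2 = 1 + 2 = 3$)
$H{\left(W \right)} = W^{2}$
$- 20 \left(Y{\left(-3,-2 \right)} + 20\right) H{\left(16 \right)} = - 20 \left(3 + 20\right) 16^{2} = \left(-20\right) 23 \cdot 256 = \left(-460\right) 256 = -117760$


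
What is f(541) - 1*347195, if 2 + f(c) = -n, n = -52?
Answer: -347145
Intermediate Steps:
f(c) = 50 (f(c) = -2 - 1*(-52) = -2 + 52 = 50)
f(541) - 1*347195 = 50 - 1*347195 = 50 - 347195 = -347145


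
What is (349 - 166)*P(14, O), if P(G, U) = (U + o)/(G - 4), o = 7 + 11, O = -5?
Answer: 2379/10 ≈ 237.90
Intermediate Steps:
o = 18
P(G, U) = (18 + U)/(-4 + G) (P(G, U) = (U + 18)/(G - 4) = (18 + U)/(-4 + G))
(349 - 166)*P(14, O) = (349 - 166)*((18 - 5)/(-4 + 14)) = 183*(13/10) = 2379/10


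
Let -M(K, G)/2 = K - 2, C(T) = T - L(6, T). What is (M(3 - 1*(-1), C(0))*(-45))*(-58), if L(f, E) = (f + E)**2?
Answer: -10440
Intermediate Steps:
L(f, E) = (E + f)**2
C(T) = T - (6 + T)**2 (C(T) = T - (T + 6)**2 = T - (6 + T)**2)
M(K, G) = 4 - 2*K (M(K, G) = -2*(K - 2) = -2*(-2 + K) = 4 - 2*K)
(M(3 - 1*(-1), C(0))*(-45))*(-58) = ((4 - 2*(3 - 1*(-1)))*(-45))*(-58) = ((4 - 2*(3 + 1))*(-45))*(-58) = ((4 - 2*4)*(-45))*(-58) = ((4 - 8)*(-45))*(-58) = -4*(-45)*(-58) = 180*(-58) = -10440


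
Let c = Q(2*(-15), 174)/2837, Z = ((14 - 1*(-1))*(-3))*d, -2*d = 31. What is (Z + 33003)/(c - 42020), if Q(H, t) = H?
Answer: -191216637/238421540 ≈ -0.80201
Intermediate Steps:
d = -31/2 (d = -1/2*31 = -31/2 ≈ -15.500)
Z = 1395/2 (Z = ((14 - 1*(-1))*(-3))*(-31/2) = ((14 + 1)*(-3))*(-31/2) = (15*(-3))*(-31/2) = -45*(-31/2) = 1395/2 ≈ 697.50)
c = -30/2837 (c = (2*(-15))/2837 = -30*1/2837 = -30/2837 ≈ -0.010575)
(Z + 33003)/(c - 42020) = (1395/2 + 33003)/(-30/2837 - 42020) = 67401/(2*(-119210770/2837)) = (67401/2)*(-2837/119210770) = -191216637/238421540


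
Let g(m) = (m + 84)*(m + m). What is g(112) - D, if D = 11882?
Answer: 32022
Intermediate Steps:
g(m) = 2*m*(84 + m) (g(m) = (84 + m)*(2*m) = 2*m*(84 + m))
g(112) - D = 2*112*(84 + 112) - 1*11882 = 2*112*196 - 11882 = 43904 - 11882 = 32022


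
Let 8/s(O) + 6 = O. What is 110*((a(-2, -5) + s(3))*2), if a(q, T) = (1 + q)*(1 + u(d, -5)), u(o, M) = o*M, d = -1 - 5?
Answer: -22220/3 ≈ -7406.7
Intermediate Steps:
d = -6
s(O) = 8/(-6 + O)
u(o, M) = M*o
a(q, T) = 31 + 31*q (a(q, T) = (1 + q)*(1 - 5*(-6)) = (1 + q)*(1 + 30) = (1 + q)*31 = 31 + 31*q)
110*((a(-2, -5) + s(3))*2) = 110*(((31 + 31*(-2)) + 8/(-6 + 3))*2) = 110*(((31 - 62) + 8/(-3))*2) = 110*((-31 + 8*(-⅓))*2) = 110*((-31 - 8/3)*2) = 110*(-101/3*2) = 110*(-202/3) = -22220/3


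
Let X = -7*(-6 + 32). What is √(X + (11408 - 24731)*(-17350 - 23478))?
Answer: √543951262 ≈ 23323.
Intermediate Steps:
X = -182 (X = -7*26 = -182)
√(X + (11408 - 24731)*(-17350 - 23478)) = √(-182 + (11408 - 24731)*(-17350 - 23478)) = √(-182 - 13323*(-40828)) = √(-182 + 543951444) = √543951262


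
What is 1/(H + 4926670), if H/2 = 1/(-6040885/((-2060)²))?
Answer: 1208177/5952287683150 ≈ 2.0298e-7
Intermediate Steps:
H = -1697440/1208177 (H = 2/((-6040885/((-2060)²))) = 2/((-6040885/4243600)) = 2/((-6040885*1/4243600)) = 2/(-1208177/848720) = 2*(-848720/1208177) = -1697440/1208177 ≈ -1.4050)
1/(H + 4926670) = 1/(-1697440/1208177 + 4926670) = 1/(5952287683150/1208177) = 1208177/5952287683150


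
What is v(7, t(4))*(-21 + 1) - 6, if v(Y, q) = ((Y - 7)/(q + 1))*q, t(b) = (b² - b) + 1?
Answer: -6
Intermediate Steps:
t(b) = 1 + b² - b
v(Y, q) = q*(-7 + Y)/(1 + q) (v(Y, q) = ((-7 + Y)/(1 + q))*q = q*(-7 + Y)/(1 + q))
v(7, t(4))*(-21 + 1) - 6 = ((1 + 4² - 1*4)*(-7 + 7)/(1 + (1 + 4² - 1*4)))*(-21 + 1) - 6 = ((1 + 16 - 4)*0/(1 + (1 + 16 - 4)))*(-20) - 6 = (13*0/(1 + 13))*(-20) - 6 = (13*0/14)*(-20) - 6 = (13*(1/14)*0)*(-20) - 6 = 0*(-20) - 6 = 0 - 6 = -6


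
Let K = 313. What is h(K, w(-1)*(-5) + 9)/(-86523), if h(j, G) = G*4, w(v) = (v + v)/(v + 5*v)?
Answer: -88/259569 ≈ -0.00033902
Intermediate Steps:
w(v) = 1/3 (w(v) = (2*v)/((6*v)) = (2*v)*(1/(6*v)) = 1/3)
h(j, G) = 4*G
h(K, w(-1)*(-5) + 9)/(-86523) = (4*((1/3)*(-5) + 9))/(-86523) = (4*(-5/3 + 9))*(-1/86523) = (4*(22/3))*(-1/86523) = (88/3)*(-1/86523) = -88/259569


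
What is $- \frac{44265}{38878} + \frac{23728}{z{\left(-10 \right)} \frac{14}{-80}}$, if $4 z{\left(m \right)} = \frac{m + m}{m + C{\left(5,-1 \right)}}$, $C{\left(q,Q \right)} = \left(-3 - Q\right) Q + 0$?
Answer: $- \frac{8434304233}{38878} \approx -2.1694 \cdot 10^{5}$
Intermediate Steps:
$C{\left(q,Q \right)} = Q \left(-3 - Q\right)$ ($C{\left(q,Q \right)} = Q \left(-3 - Q\right) + 0 = Q \left(-3 - Q\right)$)
$z{\left(m \right)} = \frac{m}{2 \left(2 + m\right)}$ ($z{\left(m \right)} = \frac{\left(m + m\right) \frac{1}{m - - (3 - 1)}}{4} = \frac{2 m \frac{1}{m - \left(-1\right) 2}}{4} = \frac{2 m \frac{1}{m + 2}}{4} = \frac{2 m \frac{1}{2 + m}}{4} = \frac{m}{2 \left(2 + m\right)}$)
$- \frac{44265}{38878} + \frac{23728}{z{\left(-10 \right)} \frac{14}{-80}} = - \frac{44265}{38878} + \frac{23728}{\frac{1}{2} \left(-10\right) \frac{1}{2 - 10} \frac{14}{-80}} = \left(-44265\right) \frac{1}{38878} + \frac{23728}{\frac{1}{2} \left(-10\right) \frac{1}{-8} \cdot 14 \left(- \frac{1}{80}\right)} = - \frac{44265}{38878} + \frac{23728}{\frac{1}{2} \left(-10\right) \left(- \frac{1}{8}\right) \left(- \frac{7}{40}\right)} = - \frac{44265}{38878} + \frac{23728}{\frac{5}{8} \left(- \frac{7}{40}\right)} = - \frac{44265}{38878} + \frac{23728}{- \frac{7}{64}} = - \frac{44265}{38878} + 23728 \left(- \frac{64}{7}\right) = - \frac{44265}{38878} - \frac{1518592}{7} = - \frac{8434304233}{38878}$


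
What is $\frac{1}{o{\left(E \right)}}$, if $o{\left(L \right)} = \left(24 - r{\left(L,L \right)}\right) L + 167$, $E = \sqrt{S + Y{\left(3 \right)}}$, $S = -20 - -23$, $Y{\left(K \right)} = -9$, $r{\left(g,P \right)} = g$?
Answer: $\frac{173}{33385} - \frac{24 i \sqrt{6}}{33385} \approx 0.005182 - 0.0017609 i$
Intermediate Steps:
$S = 3$ ($S = -20 + 23 = 3$)
$E = i \sqrt{6}$ ($E = \sqrt{3 - 9} = \sqrt{-6} = i \sqrt{6} \approx 2.4495 i$)
$o{\left(L \right)} = 167 + L \left(24 - L\right)$ ($o{\left(L \right)} = \left(24 - L\right) L + 167 = L \left(24 - L\right) + 167 = 167 + L \left(24 - L\right)$)
$\frac{1}{o{\left(E \right)}} = \frac{1}{167 - \left(i \sqrt{6}\right)^{2} + 24 i \sqrt{6}} = \frac{1}{167 - -6 + 24 i \sqrt{6}} = \frac{1}{167 + 6 + 24 i \sqrt{6}} = \frac{1}{173 + 24 i \sqrt{6}}$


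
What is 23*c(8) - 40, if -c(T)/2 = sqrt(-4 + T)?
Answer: -132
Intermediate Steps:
c(T) = -2*sqrt(-4 + T)
23*c(8) - 40 = 23*(-2*sqrt(-4 + 8)) - 40 = 23*(-2*sqrt(4)) - 40 = 23*(-2*2) - 40 = 23*(-4) - 40 = -92 - 40 = -132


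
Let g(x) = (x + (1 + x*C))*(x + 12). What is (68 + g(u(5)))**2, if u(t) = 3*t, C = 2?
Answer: 1716100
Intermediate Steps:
g(x) = (1 + 3*x)*(12 + x) (g(x) = (x + (1 + x*2))*(x + 12) = (x + (1 + 2*x))*(12 + x) = (1 + 3*x)*(12 + x))
(68 + g(u(5)))**2 = (68 + (12 + 3*(3*5)**2 + 37*(3*5)))**2 = (68 + (12 + 3*15**2 + 37*15))**2 = (68 + (12 + 3*225 + 555))**2 = (68 + (12 + 675 + 555))**2 = (68 + 1242)**2 = 1310**2 = 1716100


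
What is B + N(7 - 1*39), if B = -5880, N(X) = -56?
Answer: -5936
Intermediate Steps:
B + N(7 - 1*39) = -5880 - 56 = -5936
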